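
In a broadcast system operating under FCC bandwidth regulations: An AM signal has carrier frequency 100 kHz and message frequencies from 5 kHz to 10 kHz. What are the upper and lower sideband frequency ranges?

Upper sideband (USB) = fc + [fm_low, fm_high] = 100 + [5, 10] = [105, 110] kHz
Lower sideband (LSB) = fc - [fm_high, fm_low] = 100 - [10, 5] = [90, 95] kHz
Total occupied spectrum: 90 kHz to 110 kHz (plus carrier at 100 kHz)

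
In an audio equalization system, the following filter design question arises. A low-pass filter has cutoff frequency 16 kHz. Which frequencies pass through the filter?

A low-pass filter passes all frequencies below the cutoff frequency 16 kHz and attenuates higher frequencies.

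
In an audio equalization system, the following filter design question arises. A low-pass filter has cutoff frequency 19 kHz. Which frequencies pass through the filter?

A low-pass filter passes all frequencies below the cutoff frequency 19 kHz and attenuates higher frequencies.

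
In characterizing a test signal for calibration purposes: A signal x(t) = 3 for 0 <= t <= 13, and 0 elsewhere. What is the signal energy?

Energy = integral of |x(t)|^2 dt over the signal duration
= 3^2 * 13 = 9 * 13 = 117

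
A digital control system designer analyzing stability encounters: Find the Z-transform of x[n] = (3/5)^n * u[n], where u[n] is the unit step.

The Z-transform of a^n * u[n] is z/(z-a) for |z| > |a|.
Here a = 3/5, so X(z) = z/(z - (3/5)) = 5z/(5z - 3)
ROC: |z| > 3/5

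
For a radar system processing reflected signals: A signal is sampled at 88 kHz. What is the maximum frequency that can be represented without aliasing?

The maximum frequency that can be represented without aliasing
is the Nyquist frequency: f_max = f_s / 2 = 88 kHz / 2 = 44 kHz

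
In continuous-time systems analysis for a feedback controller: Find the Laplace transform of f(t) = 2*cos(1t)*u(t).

Standard pair: cos(wt)*u(t) <-> s/(s^2+w^2)
With w = 1: L{2*cos(1t)*u(t)} = 2s/(s^2+1)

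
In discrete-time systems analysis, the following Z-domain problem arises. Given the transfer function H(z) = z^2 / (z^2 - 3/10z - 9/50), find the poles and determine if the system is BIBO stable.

Poles are roots of the denominator: z^2 - 3/10z - 9/50 = 0.
Quadratic formula: z = [-(-3/10) +/- sqrt((-3/10)^2 - 4*(-9/50))] / 2
Discriminant = 9/100 + 18/25 = 81/100; sqrt = 9/10.
z = (3/10 +/- 9/10) / 2 => z = 3/5 or z = -3/10.
|p1| = 3/10, |p2| = 3/5.
For BIBO stability, all poles must lie inside the unit circle (|p| < 1).
System is STABLE since both |p| < 1.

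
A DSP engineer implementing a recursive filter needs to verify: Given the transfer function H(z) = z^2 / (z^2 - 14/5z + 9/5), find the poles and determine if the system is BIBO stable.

Poles are roots of the denominator: z^2 - 14/5z + 9/5 = 0.
Quadratic formula: z = [-(-14/5) +/- sqrt((-14/5)^2 - 4*(9/5))] / 2
Discriminant = 196/25 - 36/5 = 16/25; sqrt = 4/5.
z = (14/5 +/- 4/5) / 2 => z = 9/5 or z = 1.
|p1| = 9/5, |p2| = 1.
For BIBO stability, all poles must lie inside the unit circle (|p| < 1).
System is UNSTABLE since at least one |p| >= 1.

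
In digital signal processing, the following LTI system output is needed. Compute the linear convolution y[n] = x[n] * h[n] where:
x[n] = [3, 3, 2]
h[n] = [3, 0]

y[n] = sum_k x[k]*h[n-k]. Output length = len(x) + len(h) - 1 = 3 + 2 - 1 = 4.
y[0] = 3*3 = 9
y[1] = 3*3 + 3*0 = 9
y[2] = 2*3 + 3*0 = 6
y[3] = 2*0 = 0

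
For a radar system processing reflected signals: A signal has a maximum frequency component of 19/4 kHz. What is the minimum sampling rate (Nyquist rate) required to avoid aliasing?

By the Nyquist-Shannon sampling theorem,
the minimum sampling rate (Nyquist rate) must be at least 2 * f_max.
Nyquist rate = 2 * 19/4 kHz = 19/2 kHz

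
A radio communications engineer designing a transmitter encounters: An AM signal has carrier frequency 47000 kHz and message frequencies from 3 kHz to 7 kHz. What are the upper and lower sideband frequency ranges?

Upper sideband (USB) = fc + [fm_low, fm_high] = 47000 + [3, 7] = [47003, 47007] kHz
Lower sideband (LSB) = fc - [fm_high, fm_low] = 47000 - [7, 3] = [46993, 46997] kHz
Total occupied spectrum: 46993 kHz to 47007 kHz (plus carrier at 47000 kHz)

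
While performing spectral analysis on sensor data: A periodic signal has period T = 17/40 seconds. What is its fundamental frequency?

The fundamental frequency is the reciprocal of the period.
f = 1/T = 1/(17/40) = 40/17 Hz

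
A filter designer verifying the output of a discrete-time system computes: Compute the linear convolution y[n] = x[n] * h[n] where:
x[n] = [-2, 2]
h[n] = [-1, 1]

y[n] = sum_k x[k]*h[n-k]. Output length = len(x) + len(h) - 1 = 2 + 2 - 1 = 3.
y[0] = -2*-1 = 2
y[1] = 2*-1 + -2*1 = -4
y[2] = 2*1 = 2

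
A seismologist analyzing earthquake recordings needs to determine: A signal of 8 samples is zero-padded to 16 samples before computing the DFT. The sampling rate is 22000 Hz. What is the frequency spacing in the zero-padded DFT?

Original DFT: N = 8, resolution = f_s/N = 22000/8 = 2750 Hz
Zero-padded DFT: N = 16, resolution = f_s/N = 22000/16 = 1375 Hz
Zero-padding interpolates the spectrum (finer frequency grid)
but does NOT improve the true spectral resolution (ability to resolve close frequencies).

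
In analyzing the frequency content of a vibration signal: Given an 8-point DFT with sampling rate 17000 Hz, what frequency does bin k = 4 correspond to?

The frequency of DFT bin k is: f_k = k * f_s / N
f_4 = 4 * 17000 / 8 = 8500 Hz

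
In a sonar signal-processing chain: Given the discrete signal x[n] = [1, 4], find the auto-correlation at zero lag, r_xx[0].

The auto-correlation at zero lag r_xx[0] equals the signal energy.
r_xx[0] = sum of x[n]^2 = 1^2 + 4^2
= 1 + 16 = 17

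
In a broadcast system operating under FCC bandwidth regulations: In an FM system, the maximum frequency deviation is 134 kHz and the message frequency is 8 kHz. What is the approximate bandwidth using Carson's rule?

Carson's rule: BW = 2*(delta_f + f_m)
= 2*(134 + 8) kHz = 284 kHz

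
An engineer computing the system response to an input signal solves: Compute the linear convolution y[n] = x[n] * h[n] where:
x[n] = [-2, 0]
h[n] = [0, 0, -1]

y[n] = sum_k x[k]*h[n-k]. Output length = len(x) + len(h) - 1 = 2 + 3 - 1 = 4.
y[0] = -2*0 = 0
y[1] = 0*0 + -2*0 = 0
y[2] = 0*0 + -2*-1 = 2
y[3] = 0*-1 = 0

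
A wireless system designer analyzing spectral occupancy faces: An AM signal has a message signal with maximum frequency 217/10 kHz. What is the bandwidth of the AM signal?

In AM (double-sideband), the bandwidth is twice the message frequency.
BW = 2 * f_m = 2 * 217/10 kHz = 217/5 kHz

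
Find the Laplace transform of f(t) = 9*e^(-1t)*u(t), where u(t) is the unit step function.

Standard Laplace transform pair:
e^(-at)*u(t) <-> 1/(s+a)
With a = 1: L{9*e^(-1t)*u(t)} = 9/(s+1), ROC: Re(s) > -1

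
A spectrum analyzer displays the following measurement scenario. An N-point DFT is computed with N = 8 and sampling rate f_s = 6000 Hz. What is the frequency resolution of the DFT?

DFT frequency resolution = f_s / N
= 6000 / 8 = 750 Hz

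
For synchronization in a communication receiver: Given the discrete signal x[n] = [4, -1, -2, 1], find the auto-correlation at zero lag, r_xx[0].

The auto-correlation at zero lag r_xx[0] equals the signal energy.
r_xx[0] = sum of x[n]^2 = 4^2 + (-1)^2 + (-2)^2 + 1^2
= 16 + 1 + 4 + 1 = 22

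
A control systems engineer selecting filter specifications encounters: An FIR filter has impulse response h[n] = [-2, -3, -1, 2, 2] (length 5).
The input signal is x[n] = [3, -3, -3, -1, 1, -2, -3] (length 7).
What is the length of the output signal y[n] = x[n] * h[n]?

For linear convolution, the output length is:
len(y) = len(x) + len(h) - 1 = 7 + 5 - 1 = 11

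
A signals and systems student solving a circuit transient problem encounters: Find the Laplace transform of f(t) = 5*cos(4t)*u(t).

Standard pair: cos(wt)*u(t) <-> s/(s^2+w^2)
With w = 4: L{5*cos(4t)*u(t)} = 5s/(s^2+16)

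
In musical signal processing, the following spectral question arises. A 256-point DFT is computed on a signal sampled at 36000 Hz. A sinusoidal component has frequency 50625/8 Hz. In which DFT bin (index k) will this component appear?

DFT frequency resolution = f_s/N = 36000/256 = 1125/8 Hz
Bin index k = f_signal / resolution = 50625/8 / 1125/8 = 45
The signal frequency 50625/8 Hz falls in DFT bin k = 45.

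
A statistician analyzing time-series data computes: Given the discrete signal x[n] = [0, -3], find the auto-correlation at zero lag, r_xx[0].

The auto-correlation at zero lag r_xx[0] equals the signal energy.
r_xx[0] = sum of x[n]^2 = 0^2 + (-3)^2
= 0 + 9 = 9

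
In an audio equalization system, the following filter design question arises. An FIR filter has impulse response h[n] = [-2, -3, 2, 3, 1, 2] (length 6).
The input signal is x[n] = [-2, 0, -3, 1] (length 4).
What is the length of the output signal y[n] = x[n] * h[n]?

For linear convolution, the output length is:
len(y) = len(x) + len(h) - 1 = 4 + 6 - 1 = 9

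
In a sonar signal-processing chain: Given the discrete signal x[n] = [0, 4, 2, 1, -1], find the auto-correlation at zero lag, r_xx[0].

The auto-correlation at zero lag r_xx[0] equals the signal energy.
r_xx[0] = sum of x[n]^2 = 0^2 + 4^2 + 2^2 + 1^2 + (-1)^2
= 0 + 16 + 4 + 1 + 1 = 22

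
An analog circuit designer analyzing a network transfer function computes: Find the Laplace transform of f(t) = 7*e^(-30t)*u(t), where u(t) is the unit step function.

Standard Laplace transform pair:
e^(-at)*u(t) <-> 1/(s+a)
With a = 30: L{7*e^(-30t)*u(t)} = 7/(s+30), ROC: Re(s) > -30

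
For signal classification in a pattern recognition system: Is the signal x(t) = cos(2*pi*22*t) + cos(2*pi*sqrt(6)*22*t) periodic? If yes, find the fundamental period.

f1 = 22 Hz, f2 = 22*sqrt(6) Hz
Ratio f2/f1 = sqrt(6), which is irrational.
Since the frequency ratio is irrational, no common period exists.
The signal is not periodic.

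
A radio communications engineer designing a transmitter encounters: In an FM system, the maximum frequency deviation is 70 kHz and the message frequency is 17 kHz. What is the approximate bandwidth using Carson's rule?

Carson's rule: BW = 2*(delta_f + f_m)
= 2*(70 + 17) kHz = 174 kHz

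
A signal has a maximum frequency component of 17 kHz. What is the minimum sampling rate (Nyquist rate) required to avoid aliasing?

By the Nyquist-Shannon sampling theorem,
the minimum sampling rate (Nyquist rate) must be at least 2 * f_max.
Nyquist rate = 2 * 17 kHz = 34 kHz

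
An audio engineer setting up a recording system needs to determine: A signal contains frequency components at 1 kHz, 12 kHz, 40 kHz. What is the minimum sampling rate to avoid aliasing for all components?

The highest frequency component is f_max = 40 kHz.
Nyquist rate = 2 * f_max = 2 * 40 kHz = 80 kHz.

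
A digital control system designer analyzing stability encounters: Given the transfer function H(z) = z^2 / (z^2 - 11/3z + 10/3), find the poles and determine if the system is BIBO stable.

Poles are roots of the denominator: z^2 - 11/3z + 10/3 = 0.
Quadratic formula: z = [-(-11/3) +/- sqrt((-11/3)^2 - 4*(10/3))] / 2
Discriminant = 121/9 - 40/3 = 1/9; sqrt = 1/3.
z = (11/3 +/- 1/3) / 2 => z = 2 or z = 5/3.
|p1| = 5/3, |p2| = 2.
For BIBO stability, all poles must lie inside the unit circle (|p| < 1).
System is UNSTABLE since at least one |p| >= 1.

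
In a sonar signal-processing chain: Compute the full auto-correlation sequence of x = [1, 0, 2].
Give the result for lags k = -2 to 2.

r_xx[k] = sum_m x[m]*x[m+k], indexed from 0, for k = -2 to 2:
  r_xx[-2] = x[2]*x[0] = 2
  r_xx[-1] = x[1]*x[0] + x[2]*x[1] = 0
  r_xx[0] = x[0]*x[0] + x[1]*x[1] + x[2]*x[2] = 5
  r_xx[1] = x[0]*x[1] + x[1]*x[2] = 0
  r_xx[2] = x[0]*x[2] = 2
r_xx = [2, 0, 5, 0, 2]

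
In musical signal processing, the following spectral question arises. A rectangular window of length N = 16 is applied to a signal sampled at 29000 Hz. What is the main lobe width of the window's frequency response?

For a rectangular window of length N,
the main lobe width in frequency is 2*f_s/N.
= 2*29000/16 = 3625 Hz
This determines the minimum frequency separation for resolving two sinusoids.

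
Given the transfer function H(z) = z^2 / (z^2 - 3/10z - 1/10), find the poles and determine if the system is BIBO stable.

Poles are roots of the denominator: z^2 - 3/10z - 1/10 = 0.
Quadratic formula: z = [-(-3/10) +/- sqrt((-3/10)^2 - 4*(-1/10))] / 2
Discriminant = 9/100 + 2/5 = 49/100; sqrt = 7/10.
z = (3/10 +/- 7/10) / 2 => z = 1/2 or z = -1/5.
|p1| = 1/2, |p2| = 1/5.
For BIBO stability, all poles must lie inside the unit circle (|p| < 1).
System is STABLE since both |p| < 1.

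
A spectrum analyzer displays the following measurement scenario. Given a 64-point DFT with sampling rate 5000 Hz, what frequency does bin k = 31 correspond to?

The frequency of DFT bin k is: f_k = k * f_s / N
f_31 = 31 * 5000 / 64 = 19375/8 Hz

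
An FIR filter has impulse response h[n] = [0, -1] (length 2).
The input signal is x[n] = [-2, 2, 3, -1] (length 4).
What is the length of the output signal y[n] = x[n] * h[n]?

For linear convolution, the output length is:
len(y) = len(x) + len(h) - 1 = 4 + 2 - 1 = 5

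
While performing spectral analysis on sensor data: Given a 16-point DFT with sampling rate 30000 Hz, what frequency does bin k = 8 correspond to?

The frequency of DFT bin k is: f_k = k * f_s / N
f_8 = 8 * 30000 / 16 = 15000 Hz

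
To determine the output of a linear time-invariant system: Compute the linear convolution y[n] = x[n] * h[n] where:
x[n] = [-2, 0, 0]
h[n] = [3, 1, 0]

y[n] = sum_k x[k]*h[n-k]. Output length = len(x) + len(h) - 1 = 3 + 3 - 1 = 5.
y[0] = -2*3 = -6
y[1] = 0*3 + -2*1 = -2
y[2] = 0*3 + 0*1 + -2*0 = 0
y[3] = 0*1 + 0*0 = 0
y[4] = 0*0 = 0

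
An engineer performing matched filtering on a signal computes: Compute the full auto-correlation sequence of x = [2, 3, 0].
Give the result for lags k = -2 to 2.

r_xx[k] = sum_m x[m]*x[m+k], indexed from 0, for k = -2 to 2:
  r_xx[-2] = x[2]*x[0] = 0
  r_xx[-1] = x[1]*x[0] + x[2]*x[1] = 6
  r_xx[0] = x[0]*x[0] + x[1]*x[1] + x[2]*x[2] = 13
  r_xx[1] = x[0]*x[1] + x[1]*x[2] = 6
  r_xx[2] = x[0]*x[2] = 0
r_xx = [0, 6, 13, 6, 0]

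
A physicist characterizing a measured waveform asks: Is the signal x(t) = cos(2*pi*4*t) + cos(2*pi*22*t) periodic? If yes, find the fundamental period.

f1 = 4 Hz, f2 = 22 Hz
Period T1 = 1/4, T2 = 1/22
Ratio T1/T2 = 22/4, which is rational.
The signal is periodic with fundamental period T = 1/GCD(4,22) = 1/2 s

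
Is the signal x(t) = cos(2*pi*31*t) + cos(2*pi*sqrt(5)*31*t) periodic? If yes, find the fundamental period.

f1 = 31 Hz, f2 = 31*sqrt(5) Hz
Ratio f2/f1 = sqrt(5), which is irrational.
Since the frequency ratio is irrational, no common period exists.
The signal is not periodic.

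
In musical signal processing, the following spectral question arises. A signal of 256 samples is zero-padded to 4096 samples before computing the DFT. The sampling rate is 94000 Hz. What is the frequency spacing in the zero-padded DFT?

Original DFT: N = 256, resolution = f_s/N = 94000/256 = 5875/16 Hz
Zero-padded DFT: N = 4096, resolution = f_s/N = 94000/4096 = 5875/256 Hz
Zero-padding interpolates the spectrum (finer frequency grid)
but does NOT improve the true spectral resolution (ability to resolve close frequencies).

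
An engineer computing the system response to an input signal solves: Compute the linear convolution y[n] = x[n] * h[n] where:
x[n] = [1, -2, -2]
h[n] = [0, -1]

y[n] = sum_k x[k]*h[n-k]. Output length = len(x) + len(h) - 1 = 3 + 2 - 1 = 4.
y[0] = 1*0 = 0
y[1] = -2*0 + 1*-1 = -1
y[2] = -2*0 + -2*-1 = 2
y[3] = -2*-1 = 2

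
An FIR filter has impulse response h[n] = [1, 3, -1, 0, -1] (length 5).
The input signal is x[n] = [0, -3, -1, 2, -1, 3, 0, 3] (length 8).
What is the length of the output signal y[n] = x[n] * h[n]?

For linear convolution, the output length is:
len(y) = len(x) + len(h) - 1 = 8 + 5 - 1 = 12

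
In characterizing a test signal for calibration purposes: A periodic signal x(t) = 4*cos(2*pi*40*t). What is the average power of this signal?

Average power of A*cos(wt) is A^2/2.
P = 4^2 / 2 = 16/2 = 8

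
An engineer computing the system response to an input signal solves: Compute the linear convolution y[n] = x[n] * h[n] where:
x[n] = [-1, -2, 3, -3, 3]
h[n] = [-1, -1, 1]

y[n] = sum_k x[k]*h[n-k]. Output length = len(x) + len(h) - 1 = 5 + 3 - 1 = 7.
y[0] = -1*-1 = 1
y[1] = -2*-1 + -1*-1 = 3
y[2] = 3*-1 + -2*-1 + -1*1 = -2
y[3] = -3*-1 + 3*-1 + -2*1 = -2
y[4] = 3*-1 + -3*-1 + 3*1 = 3
y[5] = 3*-1 + -3*1 = -6
y[6] = 3*1 = 3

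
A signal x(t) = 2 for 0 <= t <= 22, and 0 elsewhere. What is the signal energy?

Energy = integral of |x(t)|^2 dt over the signal duration
= 2^2 * 22 = 4 * 22 = 88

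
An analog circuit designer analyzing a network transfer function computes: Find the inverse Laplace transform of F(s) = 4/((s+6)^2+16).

Standard pair: w/((s+a)^2+w^2) <-> e^(-at)*sin(wt)*u(t)
With a=6, w=4: f(t) = e^(-6t)*sin(4t)*u(t)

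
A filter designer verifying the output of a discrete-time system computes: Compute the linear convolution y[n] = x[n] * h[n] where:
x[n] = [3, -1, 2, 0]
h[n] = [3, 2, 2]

y[n] = sum_k x[k]*h[n-k]. Output length = len(x) + len(h) - 1 = 4 + 3 - 1 = 6.
y[0] = 3*3 = 9
y[1] = -1*3 + 3*2 = 3
y[2] = 2*3 + -1*2 + 3*2 = 10
y[3] = 0*3 + 2*2 + -1*2 = 2
y[4] = 0*2 + 2*2 = 4
y[5] = 0*2 = 0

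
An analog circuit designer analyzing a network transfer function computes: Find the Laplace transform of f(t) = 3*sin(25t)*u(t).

Standard pair: sin(wt)*u(t) <-> w/(s^2+w^2)
With w = 25: L{3*sin(25t)*u(t)} = 75/(s^2+625)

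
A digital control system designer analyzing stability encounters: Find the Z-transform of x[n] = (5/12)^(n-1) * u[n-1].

Time-shifting property: if X(z) = Z{x[n]}, then Z{x[n-d]} = z^(-d) * X(z)
X(z) = z/(z - 5/12) for x[n] = (5/12)^n * u[n]
Z{x[n-1]} = z^(-1) * z/(z - 5/12) = 1/(z - 5/12)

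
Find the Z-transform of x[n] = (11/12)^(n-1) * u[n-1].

Time-shifting property: if X(z) = Z{x[n]}, then Z{x[n-d]} = z^(-d) * X(z)
X(z) = z/(z - 11/12) for x[n] = (11/12)^n * u[n]
Z{x[n-1]} = z^(-1) * z/(z - 11/12) = 1/(z - 11/12)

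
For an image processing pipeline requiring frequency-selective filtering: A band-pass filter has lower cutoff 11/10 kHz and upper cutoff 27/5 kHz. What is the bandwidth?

Bandwidth = f_high - f_low
= 27/5 kHz - 11/10 kHz = 43/10 kHz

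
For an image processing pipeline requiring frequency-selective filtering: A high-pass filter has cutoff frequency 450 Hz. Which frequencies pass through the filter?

A high-pass filter passes all frequencies above the cutoff frequency 450 Hz and attenuates lower frequencies.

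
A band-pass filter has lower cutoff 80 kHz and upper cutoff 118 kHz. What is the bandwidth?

Bandwidth = f_high - f_low
= 118 kHz - 80 kHz = 38 kHz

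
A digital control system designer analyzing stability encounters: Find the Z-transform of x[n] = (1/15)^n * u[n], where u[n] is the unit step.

The Z-transform of a^n * u[n] is z/(z-a) for |z| > |a|.
Here a = 1/15, so X(z) = z/(z - (1/15)) = 15z/(15z - 1)
ROC: |z| > 1/15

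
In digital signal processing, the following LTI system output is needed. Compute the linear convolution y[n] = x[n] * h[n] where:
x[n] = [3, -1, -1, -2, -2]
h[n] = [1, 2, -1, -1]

y[n] = sum_k x[k]*h[n-k]. Output length = len(x) + len(h) - 1 = 5 + 4 - 1 = 8.
y[0] = 3*1 = 3
y[1] = -1*1 + 3*2 = 5
y[2] = -1*1 + -1*2 + 3*-1 = -6
y[3] = -2*1 + -1*2 + -1*-1 + 3*-1 = -6
y[4] = -2*1 + -2*2 + -1*-1 + -1*-1 = -4
y[5] = -2*2 + -2*-1 + -1*-1 = -1
y[6] = -2*-1 + -2*-1 = 4
y[7] = -2*-1 = 2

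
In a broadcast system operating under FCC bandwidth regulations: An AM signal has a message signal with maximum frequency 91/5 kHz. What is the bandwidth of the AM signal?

In AM (double-sideband), the bandwidth is twice the message frequency.
BW = 2 * f_m = 2 * 91/5 kHz = 182/5 kHz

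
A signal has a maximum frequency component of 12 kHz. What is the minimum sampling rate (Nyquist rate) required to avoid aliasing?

By the Nyquist-Shannon sampling theorem,
the minimum sampling rate (Nyquist rate) must be at least 2 * f_max.
Nyquist rate = 2 * 12 kHz = 24 kHz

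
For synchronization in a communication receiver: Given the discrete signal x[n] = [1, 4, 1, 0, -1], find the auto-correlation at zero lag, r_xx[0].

The auto-correlation at zero lag r_xx[0] equals the signal energy.
r_xx[0] = sum of x[n]^2 = 1^2 + 4^2 + 1^2 + 0^2 + (-1)^2
= 1 + 16 + 1 + 0 + 1 = 19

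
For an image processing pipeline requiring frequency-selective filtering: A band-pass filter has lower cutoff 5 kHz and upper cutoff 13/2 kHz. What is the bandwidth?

Bandwidth = f_high - f_low
= 13/2 kHz - 5 kHz = 3/2 kHz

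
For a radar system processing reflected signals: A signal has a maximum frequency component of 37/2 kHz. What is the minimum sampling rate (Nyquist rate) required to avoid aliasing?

By the Nyquist-Shannon sampling theorem,
the minimum sampling rate (Nyquist rate) must be at least 2 * f_max.
Nyquist rate = 2 * 37/2 kHz = 37 kHz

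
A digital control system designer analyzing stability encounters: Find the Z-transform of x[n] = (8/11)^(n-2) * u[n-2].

Time-shifting property: if X(z) = Z{x[n]}, then Z{x[n-d]} = z^(-d) * X(z)
X(z) = z/(z - 8/11) for x[n] = (8/11)^n * u[n]
Z{x[n-2]} = z^(-2) * z/(z - 8/11) = z^(-1)/(z - 8/11)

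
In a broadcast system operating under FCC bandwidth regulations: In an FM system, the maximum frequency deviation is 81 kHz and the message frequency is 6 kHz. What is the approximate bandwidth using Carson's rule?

Carson's rule: BW = 2*(delta_f + f_m)
= 2*(81 + 6) kHz = 174 kHz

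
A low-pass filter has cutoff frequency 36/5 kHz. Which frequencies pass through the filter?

A low-pass filter passes all frequencies below the cutoff frequency 36/5 kHz and attenuates higher frequencies.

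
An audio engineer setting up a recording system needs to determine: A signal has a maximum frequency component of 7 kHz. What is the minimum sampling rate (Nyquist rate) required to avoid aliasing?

By the Nyquist-Shannon sampling theorem,
the minimum sampling rate (Nyquist rate) must be at least 2 * f_max.
Nyquist rate = 2 * 7 kHz = 14 kHz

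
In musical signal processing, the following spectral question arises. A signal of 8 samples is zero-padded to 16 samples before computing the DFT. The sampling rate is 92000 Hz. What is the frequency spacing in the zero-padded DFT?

Original DFT: N = 8, resolution = f_s/N = 92000/8 = 11500 Hz
Zero-padded DFT: N = 16, resolution = f_s/N = 92000/16 = 5750 Hz
Zero-padding interpolates the spectrum (finer frequency grid)
but does NOT improve the true spectral resolution (ability to resolve close frequencies).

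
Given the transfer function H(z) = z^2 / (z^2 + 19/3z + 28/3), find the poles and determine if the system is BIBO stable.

Poles are roots of the denominator: z^2 + 19/3z + 28/3 = 0.
Quadratic formula: z = [-(19/3) +/- sqrt((19/3)^2 - 4*(28/3))] / 2
Discriminant = 361/9 - 112/3 = 25/9; sqrt = 5/3.
z = (-19/3 +/- 5/3) / 2 => z = -7/3 or z = -4.
|p1| = 4, |p2| = 7/3.
For BIBO stability, all poles must lie inside the unit circle (|p| < 1).
System is UNSTABLE since at least one |p| >= 1.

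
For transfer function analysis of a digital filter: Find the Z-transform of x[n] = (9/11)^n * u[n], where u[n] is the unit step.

The Z-transform of a^n * u[n] is z/(z-a) for |z| > |a|.
Here a = 9/11, so X(z) = z/(z - (9/11)) = 11z/(11z - 9)
ROC: |z| > 9/11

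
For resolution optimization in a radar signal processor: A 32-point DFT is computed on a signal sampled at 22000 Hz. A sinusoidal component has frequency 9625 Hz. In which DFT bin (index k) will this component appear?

DFT frequency resolution = f_s/N = 22000/32 = 1375/2 Hz
Bin index k = f_signal / resolution = 9625 / 1375/2 = 14
The signal frequency 9625 Hz falls in DFT bin k = 14.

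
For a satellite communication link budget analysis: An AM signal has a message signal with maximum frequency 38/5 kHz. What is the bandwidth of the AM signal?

In AM (double-sideband), the bandwidth is twice the message frequency.
BW = 2 * f_m = 2 * 38/5 kHz = 76/5 kHz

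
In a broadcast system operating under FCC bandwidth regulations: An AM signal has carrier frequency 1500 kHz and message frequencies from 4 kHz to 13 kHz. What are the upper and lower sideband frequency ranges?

Upper sideband (USB) = fc + [fm_low, fm_high] = 1500 + [4, 13] = [1504, 1513] kHz
Lower sideband (LSB) = fc - [fm_high, fm_low] = 1500 - [13, 4] = [1487, 1496] kHz
Total occupied spectrum: 1487 kHz to 1513 kHz (plus carrier at 1500 kHz)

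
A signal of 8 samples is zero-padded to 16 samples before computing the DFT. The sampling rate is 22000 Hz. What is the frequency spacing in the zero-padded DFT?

Original DFT: N = 8, resolution = f_s/N = 22000/8 = 2750 Hz
Zero-padded DFT: N = 16, resolution = f_s/N = 22000/16 = 1375 Hz
Zero-padding interpolates the spectrum (finer frequency grid)
but does NOT improve the true spectral resolution (ability to resolve close frequencies).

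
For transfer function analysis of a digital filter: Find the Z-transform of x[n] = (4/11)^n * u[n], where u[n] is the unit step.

The Z-transform of a^n * u[n] is z/(z-a) for |z| > |a|.
Here a = 4/11, so X(z) = z/(z - (4/11)) = 11z/(11z - 4)
ROC: |z| > 4/11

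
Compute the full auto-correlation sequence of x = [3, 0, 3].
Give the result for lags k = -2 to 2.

r_xx[k] = sum_m x[m]*x[m+k], indexed from 0, for k = -2 to 2:
  r_xx[-2] = x[2]*x[0] = 9
  r_xx[-1] = x[1]*x[0] + x[2]*x[1] = 0
  r_xx[0] = x[0]*x[0] + x[1]*x[1] + x[2]*x[2] = 18
  r_xx[1] = x[0]*x[1] + x[1]*x[2] = 0
  r_xx[2] = x[0]*x[2] = 9
r_xx = [9, 0, 18, 0, 9]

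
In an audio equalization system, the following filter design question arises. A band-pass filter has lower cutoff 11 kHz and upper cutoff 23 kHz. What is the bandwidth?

Bandwidth = f_high - f_low
= 23 kHz - 11 kHz = 12 kHz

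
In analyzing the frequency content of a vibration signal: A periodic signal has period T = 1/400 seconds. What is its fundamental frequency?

The fundamental frequency is the reciprocal of the period.
f = 1/T = 1/(1/400) = 400 Hz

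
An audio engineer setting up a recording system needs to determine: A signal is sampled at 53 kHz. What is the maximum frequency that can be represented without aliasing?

The maximum frequency that can be represented without aliasing
is the Nyquist frequency: f_max = f_s / 2 = 53 kHz / 2 = 53/2 kHz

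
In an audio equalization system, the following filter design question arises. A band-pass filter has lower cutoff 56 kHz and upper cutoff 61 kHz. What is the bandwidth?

Bandwidth = f_high - f_low
= 61 kHz - 56 kHz = 5 kHz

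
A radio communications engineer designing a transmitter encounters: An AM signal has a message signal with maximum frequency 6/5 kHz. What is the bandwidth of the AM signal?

In AM (double-sideband), the bandwidth is twice the message frequency.
BW = 2 * f_m = 2 * 6/5 kHz = 12/5 kHz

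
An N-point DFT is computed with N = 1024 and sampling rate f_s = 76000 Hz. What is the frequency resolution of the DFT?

DFT frequency resolution = f_s / N
= 76000 / 1024 = 2375/32 Hz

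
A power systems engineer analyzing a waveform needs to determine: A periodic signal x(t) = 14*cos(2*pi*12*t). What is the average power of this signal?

Average power of A*cos(wt) is A^2/2.
P = 14^2 / 2 = 196/2 = 98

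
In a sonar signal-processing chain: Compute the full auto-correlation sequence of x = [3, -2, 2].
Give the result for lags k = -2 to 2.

r_xx[k] = sum_m x[m]*x[m+k], indexed from 0, for k = -2 to 2:
  r_xx[-2] = x[2]*x[0] = 6
  r_xx[-1] = x[1]*x[0] + x[2]*x[1] = -10
  r_xx[0] = x[0]*x[0] + x[1]*x[1] + x[2]*x[2] = 17
  r_xx[1] = x[0]*x[1] + x[1]*x[2] = -10
  r_xx[2] = x[0]*x[2] = 6
r_xx = [6, -10, 17, -10, 6]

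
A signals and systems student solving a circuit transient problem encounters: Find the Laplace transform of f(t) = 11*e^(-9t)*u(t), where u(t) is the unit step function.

Standard Laplace transform pair:
e^(-at)*u(t) <-> 1/(s+a)
With a = 9: L{11*e^(-9t)*u(t)} = 11/(s+9), ROC: Re(s) > -9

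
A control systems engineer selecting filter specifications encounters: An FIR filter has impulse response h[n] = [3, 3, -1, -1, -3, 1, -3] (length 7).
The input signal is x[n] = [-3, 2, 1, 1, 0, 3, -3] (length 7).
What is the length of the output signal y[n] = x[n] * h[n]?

For linear convolution, the output length is:
len(y) = len(x) + len(h) - 1 = 7 + 7 - 1 = 13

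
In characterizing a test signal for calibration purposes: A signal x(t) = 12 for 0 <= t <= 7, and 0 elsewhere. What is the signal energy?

Energy = integral of |x(t)|^2 dt over the signal duration
= 12^2 * 7 = 144 * 7 = 1008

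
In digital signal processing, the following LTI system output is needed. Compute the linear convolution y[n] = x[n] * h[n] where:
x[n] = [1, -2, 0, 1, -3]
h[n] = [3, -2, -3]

y[n] = sum_k x[k]*h[n-k]. Output length = len(x) + len(h) - 1 = 5 + 3 - 1 = 7.
y[0] = 1*3 = 3
y[1] = -2*3 + 1*-2 = -8
y[2] = 0*3 + -2*-2 + 1*-3 = 1
y[3] = 1*3 + 0*-2 + -2*-3 = 9
y[4] = -3*3 + 1*-2 + 0*-3 = -11
y[5] = -3*-2 + 1*-3 = 3
y[6] = -3*-3 = 9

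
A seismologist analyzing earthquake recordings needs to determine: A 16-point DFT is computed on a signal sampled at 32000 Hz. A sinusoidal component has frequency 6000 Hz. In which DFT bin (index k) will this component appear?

DFT frequency resolution = f_s/N = 32000/16 = 2000 Hz
Bin index k = f_signal / resolution = 6000 / 2000 = 3
The signal frequency 6000 Hz falls in DFT bin k = 3.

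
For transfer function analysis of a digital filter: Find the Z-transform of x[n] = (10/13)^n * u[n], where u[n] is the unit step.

The Z-transform of a^n * u[n] is z/(z-a) for |z| > |a|.
Here a = 10/13, so X(z) = z/(z - (10/13)) = 13z/(13z - 10)
ROC: |z| > 10/13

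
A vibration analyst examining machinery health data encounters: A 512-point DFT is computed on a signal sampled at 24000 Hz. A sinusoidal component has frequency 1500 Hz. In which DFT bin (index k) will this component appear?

DFT frequency resolution = f_s/N = 24000/512 = 375/8 Hz
Bin index k = f_signal / resolution = 1500 / 375/8 = 32
The signal frequency 1500 Hz falls in DFT bin k = 32.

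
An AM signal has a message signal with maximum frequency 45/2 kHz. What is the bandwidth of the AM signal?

In AM (double-sideband), the bandwidth is twice the message frequency.
BW = 2 * f_m = 2 * 45/2 kHz = 45 kHz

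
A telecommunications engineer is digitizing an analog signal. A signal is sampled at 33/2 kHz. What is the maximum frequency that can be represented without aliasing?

The maximum frequency that can be represented without aliasing
is the Nyquist frequency: f_max = f_s / 2 = 33/2 kHz / 2 = 33/4 kHz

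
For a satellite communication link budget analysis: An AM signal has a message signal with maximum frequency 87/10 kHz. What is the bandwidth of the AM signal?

In AM (double-sideband), the bandwidth is twice the message frequency.
BW = 2 * f_m = 2 * 87/10 kHz = 87/5 kHz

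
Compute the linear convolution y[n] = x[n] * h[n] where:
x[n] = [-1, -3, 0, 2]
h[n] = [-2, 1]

y[n] = sum_k x[k]*h[n-k]. Output length = len(x) + len(h) - 1 = 4 + 2 - 1 = 5.
y[0] = -1*-2 = 2
y[1] = -3*-2 + -1*1 = 5
y[2] = 0*-2 + -3*1 = -3
y[3] = 2*-2 + 0*1 = -4
y[4] = 2*1 = 2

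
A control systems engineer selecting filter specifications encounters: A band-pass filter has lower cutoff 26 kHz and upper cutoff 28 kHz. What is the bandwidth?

Bandwidth = f_high - f_low
= 28 kHz - 26 kHz = 2 kHz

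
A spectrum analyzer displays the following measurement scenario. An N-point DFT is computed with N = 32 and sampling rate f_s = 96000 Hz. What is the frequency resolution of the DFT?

DFT frequency resolution = f_s / N
= 96000 / 32 = 3000 Hz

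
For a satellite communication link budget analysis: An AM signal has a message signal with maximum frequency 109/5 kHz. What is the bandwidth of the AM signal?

In AM (double-sideband), the bandwidth is twice the message frequency.
BW = 2 * f_m = 2 * 109/5 kHz = 218/5 kHz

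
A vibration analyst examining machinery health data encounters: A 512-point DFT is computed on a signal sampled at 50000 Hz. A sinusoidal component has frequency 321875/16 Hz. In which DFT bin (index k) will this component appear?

DFT frequency resolution = f_s/N = 50000/512 = 3125/32 Hz
Bin index k = f_signal / resolution = 321875/16 / 3125/32 = 206
The signal frequency 321875/16 Hz falls in DFT bin k = 206.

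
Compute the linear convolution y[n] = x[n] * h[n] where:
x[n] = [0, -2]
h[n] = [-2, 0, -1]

y[n] = sum_k x[k]*h[n-k]. Output length = len(x) + len(h) - 1 = 2 + 3 - 1 = 4.
y[0] = 0*-2 = 0
y[1] = -2*-2 + 0*0 = 4
y[2] = -2*0 + 0*-1 = 0
y[3] = -2*-1 = 2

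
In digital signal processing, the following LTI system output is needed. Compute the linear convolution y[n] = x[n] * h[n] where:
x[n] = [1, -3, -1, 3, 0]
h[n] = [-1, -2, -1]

y[n] = sum_k x[k]*h[n-k]. Output length = len(x) + len(h) - 1 = 5 + 3 - 1 = 7.
y[0] = 1*-1 = -1
y[1] = -3*-1 + 1*-2 = 1
y[2] = -1*-1 + -3*-2 + 1*-1 = 6
y[3] = 3*-1 + -1*-2 + -3*-1 = 2
y[4] = 0*-1 + 3*-2 + -1*-1 = -5
y[5] = 0*-2 + 3*-1 = -3
y[6] = 0*-1 = 0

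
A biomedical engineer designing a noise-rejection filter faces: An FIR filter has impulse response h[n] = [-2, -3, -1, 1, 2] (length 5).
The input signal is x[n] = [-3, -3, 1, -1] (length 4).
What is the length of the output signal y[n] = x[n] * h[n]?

For linear convolution, the output length is:
len(y) = len(x) + len(h) - 1 = 4 + 5 - 1 = 8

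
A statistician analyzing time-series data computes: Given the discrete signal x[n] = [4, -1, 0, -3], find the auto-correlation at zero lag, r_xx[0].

The auto-correlation at zero lag r_xx[0] equals the signal energy.
r_xx[0] = sum of x[n]^2 = 4^2 + (-1)^2 + 0^2 + (-3)^2
= 16 + 1 + 0 + 9 = 26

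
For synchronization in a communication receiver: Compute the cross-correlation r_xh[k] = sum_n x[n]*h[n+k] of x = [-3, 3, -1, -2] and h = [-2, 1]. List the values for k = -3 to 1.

Both sequences indexed from 0 and zero outside their support.
Lags with overlap: k = -3 to 1.
  r_xh[-3] = x[3]*h[0] = 4
  r_xh[-2] = x[2]*h[0] + x[3]*h[1] = 0
  r_xh[-1] = x[1]*h[0] + x[2]*h[1] = -7
  r_xh[0] = x[0]*h[0] + x[1]*h[1] = 9
  r_xh[1] = x[0]*h[1] = -3
r_xh = [4, 0, -7, 9, -3] (for k = -3, ..., 1)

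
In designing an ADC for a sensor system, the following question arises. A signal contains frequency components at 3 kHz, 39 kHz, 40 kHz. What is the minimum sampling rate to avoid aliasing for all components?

The highest frequency component is f_max = 40 kHz.
Nyquist rate = 2 * f_max = 2 * 40 kHz = 80 kHz.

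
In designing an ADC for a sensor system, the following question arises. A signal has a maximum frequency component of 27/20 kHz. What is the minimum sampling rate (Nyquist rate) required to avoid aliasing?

By the Nyquist-Shannon sampling theorem,
the minimum sampling rate (Nyquist rate) must be at least 2 * f_max.
Nyquist rate = 2 * 27/20 kHz = 27/10 kHz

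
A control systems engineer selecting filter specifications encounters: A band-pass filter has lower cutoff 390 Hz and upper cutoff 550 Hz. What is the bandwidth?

Bandwidth = f_high - f_low
= 550 Hz - 390 Hz = 160 Hz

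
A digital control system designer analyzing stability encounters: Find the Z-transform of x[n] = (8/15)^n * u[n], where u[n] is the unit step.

The Z-transform of a^n * u[n] is z/(z-a) for |z| > |a|.
Here a = 8/15, so X(z) = z/(z - (8/15)) = 15z/(15z - 8)
ROC: |z| > 8/15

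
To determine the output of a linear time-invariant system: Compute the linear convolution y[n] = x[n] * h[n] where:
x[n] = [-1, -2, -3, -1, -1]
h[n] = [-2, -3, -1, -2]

y[n] = sum_k x[k]*h[n-k]. Output length = len(x) + len(h) - 1 = 5 + 4 - 1 = 8.
y[0] = -1*-2 = 2
y[1] = -2*-2 + -1*-3 = 7
y[2] = -3*-2 + -2*-3 + -1*-1 = 13
y[3] = -1*-2 + -3*-3 + -2*-1 + -1*-2 = 15
y[4] = -1*-2 + -1*-3 + -3*-1 + -2*-2 = 12
y[5] = -1*-3 + -1*-1 + -3*-2 = 10
y[6] = -1*-1 + -1*-2 = 3
y[7] = -1*-2 = 2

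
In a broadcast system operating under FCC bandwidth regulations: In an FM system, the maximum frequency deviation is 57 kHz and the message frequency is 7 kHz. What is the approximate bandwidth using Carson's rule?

Carson's rule: BW = 2*(delta_f + f_m)
= 2*(57 + 7) kHz = 128 kHz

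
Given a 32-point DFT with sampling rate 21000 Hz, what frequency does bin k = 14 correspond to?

The frequency of DFT bin k is: f_k = k * f_s / N
f_14 = 14 * 21000 / 32 = 18375/2 Hz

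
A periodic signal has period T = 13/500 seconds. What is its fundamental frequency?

The fundamental frequency is the reciprocal of the period.
f = 1/T = 1/(13/500) = 500/13 Hz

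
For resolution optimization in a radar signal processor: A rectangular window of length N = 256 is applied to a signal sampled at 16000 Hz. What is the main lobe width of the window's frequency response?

For a rectangular window of length N,
the main lobe width in frequency is 2*f_s/N.
= 2*16000/256 = 125 Hz
This determines the minimum frequency separation for resolving two sinusoids.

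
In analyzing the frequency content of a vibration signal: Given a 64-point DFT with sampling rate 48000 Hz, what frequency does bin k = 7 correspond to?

The frequency of DFT bin k is: f_k = k * f_s / N
f_7 = 7 * 48000 / 64 = 5250 Hz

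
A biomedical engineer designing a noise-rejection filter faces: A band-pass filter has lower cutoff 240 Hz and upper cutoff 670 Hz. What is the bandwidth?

Bandwidth = f_high - f_low
= 670 Hz - 240 Hz = 430 Hz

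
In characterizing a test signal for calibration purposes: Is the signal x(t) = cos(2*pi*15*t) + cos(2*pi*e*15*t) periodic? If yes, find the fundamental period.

f1 = 15 Hz, f2 = 15*e Hz
Ratio f2/f1 = e, which is irrational.
Since the frequency ratio is irrational, no common period exists.
The signal is not periodic.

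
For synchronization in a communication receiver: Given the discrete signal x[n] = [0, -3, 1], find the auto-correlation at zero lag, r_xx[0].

The auto-correlation at zero lag r_xx[0] equals the signal energy.
r_xx[0] = sum of x[n]^2 = 0^2 + (-3)^2 + 1^2
= 0 + 9 + 1 = 10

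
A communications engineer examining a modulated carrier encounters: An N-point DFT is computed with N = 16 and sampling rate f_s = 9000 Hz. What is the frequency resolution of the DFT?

DFT frequency resolution = f_s / N
= 9000 / 16 = 1125/2 Hz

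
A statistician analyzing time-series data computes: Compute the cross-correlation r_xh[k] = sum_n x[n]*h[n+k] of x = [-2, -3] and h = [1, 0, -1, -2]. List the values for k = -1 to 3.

Both sequences indexed from 0 and zero outside their support.
Lags with overlap: k = -1 to 3.
  r_xh[-1] = x[1]*h[0] = -3
  r_xh[0] = x[0]*h[0] + x[1]*h[1] = -2
  r_xh[1] = x[0]*h[1] + x[1]*h[2] = 3
  r_xh[2] = x[0]*h[2] + x[1]*h[3] = 8
  r_xh[3] = x[0]*h[3] = 4
r_xh = [-3, -2, 3, 8, 4] (for k = -1, ..., 3)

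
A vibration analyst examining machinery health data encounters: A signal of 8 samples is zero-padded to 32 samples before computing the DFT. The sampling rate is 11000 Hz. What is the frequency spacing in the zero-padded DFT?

Original DFT: N = 8, resolution = f_s/N = 11000/8 = 1375 Hz
Zero-padded DFT: N = 32, resolution = f_s/N = 11000/32 = 1375/4 Hz
Zero-padding interpolates the spectrum (finer frequency grid)
but does NOT improve the true spectral resolution (ability to resolve close frequencies).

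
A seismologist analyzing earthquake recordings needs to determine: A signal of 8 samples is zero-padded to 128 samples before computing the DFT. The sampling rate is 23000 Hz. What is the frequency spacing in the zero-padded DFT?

Original DFT: N = 8, resolution = f_s/N = 23000/8 = 2875 Hz
Zero-padded DFT: N = 128, resolution = f_s/N = 23000/128 = 2875/16 Hz
Zero-padding interpolates the spectrum (finer frequency grid)
but does NOT improve the true spectral resolution (ability to resolve close frequencies).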